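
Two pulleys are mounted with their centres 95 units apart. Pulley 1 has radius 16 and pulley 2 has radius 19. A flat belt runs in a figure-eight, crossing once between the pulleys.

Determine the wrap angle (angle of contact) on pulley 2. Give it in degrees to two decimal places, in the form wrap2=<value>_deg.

crossed belt: β = asin((r1+r2)/C) = asin(35/95) = 21.6183°
wrap1 = wrap2 = π + 2β = 223.2365°

wrap2=223.24_deg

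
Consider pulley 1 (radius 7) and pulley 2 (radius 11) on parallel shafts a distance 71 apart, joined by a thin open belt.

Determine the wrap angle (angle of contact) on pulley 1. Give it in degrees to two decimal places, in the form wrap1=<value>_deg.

wrap1=173.54_deg

open belt: β = asin((r2−r1)/C) = asin(4/71) = 3.2296°
wrap1 = π − 2β = 173.5407°
wrap2 = π + 2β = 186.4593°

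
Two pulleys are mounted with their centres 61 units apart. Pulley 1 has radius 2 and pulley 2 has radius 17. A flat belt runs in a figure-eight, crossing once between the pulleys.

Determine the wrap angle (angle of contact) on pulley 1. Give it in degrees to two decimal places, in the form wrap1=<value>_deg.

crossed belt: β = asin((r1+r2)/C) = asin(19/61) = 18.1482°
wrap1 = wrap2 = π + 2β = 216.2963°

wrap1=216.30_deg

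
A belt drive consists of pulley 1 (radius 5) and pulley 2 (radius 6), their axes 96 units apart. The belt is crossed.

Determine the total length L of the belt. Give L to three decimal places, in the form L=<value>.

crossed belt: β = asin((r1+r2)/C) = asin(11/96) = 6.5796°
wrap1 = wrap2 = π + 2β = 193.1592°
tangent length = C·cosβ = 95.3677
L = (r1+r2)·wrap + 2·C·cosβ = 11·3.3713 + 2·95.3677 = 227.8193

L=227.819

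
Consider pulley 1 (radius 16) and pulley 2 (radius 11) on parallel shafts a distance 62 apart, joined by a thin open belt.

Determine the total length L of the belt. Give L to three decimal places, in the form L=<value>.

open belt: β = asin((r2−r1)/C) = asin(-5/62) = -4.6257°
wrap1 = π − 2β = 189.2513°
wrap2 = π + 2β = 170.7487°
tangent length = C·cosβ = 61.7981
L = r1·wrap1 + r2·wrap2 + 2·C·cosβ = 16·3.3031 + 11·2.9801 + 2·61.7981 = 209.2264

L=209.226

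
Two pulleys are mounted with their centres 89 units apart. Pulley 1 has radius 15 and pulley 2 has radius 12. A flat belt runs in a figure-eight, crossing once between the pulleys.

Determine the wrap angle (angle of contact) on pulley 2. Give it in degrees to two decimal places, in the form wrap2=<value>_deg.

wrap2=215.32_deg

crossed belt: β = asin((r1+r2)/C) = asin(27/89) = 17.6602°
wrap1 = wrap2 = π + 2β = 215.3203°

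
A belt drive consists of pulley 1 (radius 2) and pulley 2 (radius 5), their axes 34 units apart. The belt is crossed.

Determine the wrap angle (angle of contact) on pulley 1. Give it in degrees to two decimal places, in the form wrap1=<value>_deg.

crossed belt: β = asin((r1+r2)/C) = asin(7/34) = 11.8812°
wrap1 = wrap2 = π + 2β = 203.7623°

wrap1=203.76_deg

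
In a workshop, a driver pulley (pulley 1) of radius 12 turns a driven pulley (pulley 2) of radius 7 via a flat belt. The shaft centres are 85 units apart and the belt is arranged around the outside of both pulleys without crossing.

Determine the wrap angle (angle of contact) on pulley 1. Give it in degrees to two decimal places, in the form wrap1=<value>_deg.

wrap1=186.74_deg

open belt: β = asin((r2−r1)/C) = asin(-5/85) = -3.3723°
wrap1 = π − 2β = 186.7446°
wrap2 = π + 2β = 173.2554°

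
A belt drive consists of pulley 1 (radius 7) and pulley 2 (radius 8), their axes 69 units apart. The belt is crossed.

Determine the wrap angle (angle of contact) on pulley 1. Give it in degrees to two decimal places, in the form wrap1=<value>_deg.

wrap1=205.11_deg

crossed belt: β = asin((r1+r2)/C) = asin(15/69) = 12.5559°
wrap1 = wrap2 = π + 2β = 205.1117°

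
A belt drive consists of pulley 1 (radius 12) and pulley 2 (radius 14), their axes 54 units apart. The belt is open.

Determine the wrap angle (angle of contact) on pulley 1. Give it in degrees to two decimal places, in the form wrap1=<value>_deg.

wrap1=175.75_deg

open belt: β = asin((r2−r1)/C) = asin(2/54) = 2.1226°
wrap1 = π − 2β = 175.7549°
wrap2 = π + 2β = 184.2451°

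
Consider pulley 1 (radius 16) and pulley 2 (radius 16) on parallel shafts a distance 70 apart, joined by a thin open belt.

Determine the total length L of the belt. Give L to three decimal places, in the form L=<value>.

L=240.531

open belt: β = asin((r2−r1)/C) = asin(0/70) = 0.0000°
wrap1 = π − 2β = 180.0000°
wrap2 = π + 2β = 180.0000°
tangent length = C·cosβ = 70.0000
L = r1·wrap1 + r2·wrap2 + 2·C·cosβ = 16·3.1416 + 16·3.1416 + 2·70.0000 = 240.5310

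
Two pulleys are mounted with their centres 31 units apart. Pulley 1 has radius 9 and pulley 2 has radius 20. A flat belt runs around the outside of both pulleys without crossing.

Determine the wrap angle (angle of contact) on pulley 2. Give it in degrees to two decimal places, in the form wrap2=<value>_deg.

wrap2=221.57_deg

open belt: β = asin((r2−r1)/C) = asin(11/31) = 20.7836°
wrap1 = π − 2β = 138.4329°
wrap2 = π + 2β = 221.5671°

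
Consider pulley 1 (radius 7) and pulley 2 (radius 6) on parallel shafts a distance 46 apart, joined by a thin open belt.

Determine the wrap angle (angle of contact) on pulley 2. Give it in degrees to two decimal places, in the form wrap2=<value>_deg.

wrap2=177.51_deg

open belt: β = asin((r2−r1)/C) = asin(-1/46) = -1.2457°
wrap1 = π − 2β = 182.4913°
wrap2 = π + 2β = 177.5087°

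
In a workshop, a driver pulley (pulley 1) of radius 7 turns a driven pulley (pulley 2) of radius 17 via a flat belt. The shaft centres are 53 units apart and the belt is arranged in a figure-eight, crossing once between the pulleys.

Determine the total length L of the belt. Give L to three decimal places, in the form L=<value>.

crossed belt: β = asin((r1+r2)/C) = asin(24/53) = 26.9254°
wrap1 = wrap2 = π + 2β = 233.8508°
tangent length = C·cosβ = 47.2546
L = (r1+r2)·wrap + 2·C·cosβ = 24·4.0815 + 2·47.2546 = 192.4645

L=192.464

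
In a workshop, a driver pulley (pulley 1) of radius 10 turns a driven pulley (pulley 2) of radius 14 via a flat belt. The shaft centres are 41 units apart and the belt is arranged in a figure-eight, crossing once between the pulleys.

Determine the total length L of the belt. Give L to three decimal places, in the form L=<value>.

L=171.897

crossed belt: β = asin((r1+r2)/C) = asin(24/41) = 35.8288°
wrap1 = wrap2 = π + 2β = 251.6577°
tangent length = C·cosβ = 33.2415
L = (r1+r2)·wrap + 2·C·cosβ = 24·4.3923 + 2·33.2415 = 171.8972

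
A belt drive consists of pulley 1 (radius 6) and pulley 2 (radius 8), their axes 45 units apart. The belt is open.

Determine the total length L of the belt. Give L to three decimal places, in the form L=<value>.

L=134.071

open belt: β = asin((r2−r1)/C) = asin(2/45) = 2.5473°
wrap1 = π − 2β = 174.9054°
wrap2 = π + 2β = 185.0946°
tangent length = C·cosβ = 44.9555
L = r1·wrap1 + r2·wrap2 + 2·C·cosβ = 6·3.0527 + 8·3.2305 + 2·44.9555 = 134.0712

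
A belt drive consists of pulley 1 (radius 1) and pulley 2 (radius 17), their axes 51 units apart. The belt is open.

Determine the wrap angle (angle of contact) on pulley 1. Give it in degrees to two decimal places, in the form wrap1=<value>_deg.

wrap1=143.43_deg

open belt: β = asin((r2−r1)/C) = asin(16/51) = 18.2839°
wrap1 = π − 2β = 143.4322°
wrap2 = π + 2β = 216.5678°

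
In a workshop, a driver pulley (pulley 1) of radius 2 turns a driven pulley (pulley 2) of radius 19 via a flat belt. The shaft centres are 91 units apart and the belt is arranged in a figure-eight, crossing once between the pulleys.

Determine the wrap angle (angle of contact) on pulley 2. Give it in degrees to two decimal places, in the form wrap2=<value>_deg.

wrap2=206.68_deg

crossed belt: β = asin((r1+r2)/C) = asin(21/91) = 13.3424°
wrap1 = wrap2 = π + 2β = 206.6847°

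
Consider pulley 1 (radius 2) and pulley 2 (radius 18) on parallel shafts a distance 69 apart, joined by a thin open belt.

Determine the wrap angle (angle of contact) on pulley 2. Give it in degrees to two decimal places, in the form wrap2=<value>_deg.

wrap2=206.82_deg

open belt: β = asin((r2−r1)/C) = asin(16/69) = 13.4080°
wrap1 = π − 2β = 153.1840°
wrap2 = π + 2β = 206.8160°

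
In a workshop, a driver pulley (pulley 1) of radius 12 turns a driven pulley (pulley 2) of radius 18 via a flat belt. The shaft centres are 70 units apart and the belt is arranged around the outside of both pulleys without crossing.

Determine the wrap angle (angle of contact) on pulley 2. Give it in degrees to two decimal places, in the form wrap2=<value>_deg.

open belt: β = asin((r2−r1)/C) = asin(6/70) = 4.9171°
wrap1 = π − 2β = 170.1658°
wrap2 = π + 2β = 189.8342°

wrap2=189.83_deg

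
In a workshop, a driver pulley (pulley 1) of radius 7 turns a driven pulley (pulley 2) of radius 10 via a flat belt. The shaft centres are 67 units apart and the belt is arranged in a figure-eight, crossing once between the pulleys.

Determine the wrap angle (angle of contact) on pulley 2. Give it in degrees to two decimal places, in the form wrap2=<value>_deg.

wrap2=209.40_deg

crossed belt: β = asin((r1+r2)/C) = asin(17/67) = 14.6984°
wrap1 = wrap2 = π + 2β = 209.3968°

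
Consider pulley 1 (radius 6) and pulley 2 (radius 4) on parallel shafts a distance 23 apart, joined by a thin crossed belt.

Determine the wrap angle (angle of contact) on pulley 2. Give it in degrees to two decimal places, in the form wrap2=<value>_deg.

wrap2=231.54_deg

crossed belt: β = asin((r1+r2)/C) = asin(10/23) = 25.7715°
wrap1 = wrap2 = π + 2β = 231.5429°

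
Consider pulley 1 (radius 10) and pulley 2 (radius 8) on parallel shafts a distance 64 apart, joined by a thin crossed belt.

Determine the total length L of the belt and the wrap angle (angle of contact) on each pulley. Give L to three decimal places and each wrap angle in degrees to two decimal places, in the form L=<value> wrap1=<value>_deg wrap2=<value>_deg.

L=189.645 wrap1=212.67_deg wrap2=212.67_deg

crossed belt: β = asin((r1+r2)/C) = asin(18/64) = 16.3348°
wrap1 = wrap2 = π + 2β = 212.6696°
tangent length = C·cosβ = 61.4166
L = (r1+r2)·wrap + 2·C·cosβ = 18·3.7118 + 2·61.4166 = 189.6454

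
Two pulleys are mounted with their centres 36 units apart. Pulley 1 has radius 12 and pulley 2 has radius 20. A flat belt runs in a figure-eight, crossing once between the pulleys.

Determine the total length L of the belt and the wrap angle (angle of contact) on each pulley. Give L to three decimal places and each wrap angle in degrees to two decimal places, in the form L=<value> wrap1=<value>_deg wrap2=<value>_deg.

crossed belt: β = asin((r1+r2)/C) = asin(32/36) = 62.7340°
wrap1 = wrap2 = π + 2β = 305.4679°
tangent length = C·cosβ = 16.4924
L = (r1+r2)·wrap + 2·C·cosβ = 32·5.3314 + 2·16.4924 = 203.5903

L=203.590 wrap1=305.47_deg wrap2=305.47_deg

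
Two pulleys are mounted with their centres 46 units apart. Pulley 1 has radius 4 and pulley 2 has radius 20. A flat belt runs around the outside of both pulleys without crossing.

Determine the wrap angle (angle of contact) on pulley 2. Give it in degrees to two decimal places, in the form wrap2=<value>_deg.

wrap2=220.71_deg

open belt: β = asin((r2−r1)/C) = asin(16/46) = 20.3544°
wrap1 = π − 2β = 139.2912°
wrap2 = π + 2β = 220.7088°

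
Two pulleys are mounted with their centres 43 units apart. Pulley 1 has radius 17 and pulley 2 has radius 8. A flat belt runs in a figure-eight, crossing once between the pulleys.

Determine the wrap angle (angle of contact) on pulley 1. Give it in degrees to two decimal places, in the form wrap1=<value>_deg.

wrap1=251.10_deg

crossed belt: β = asin((r1+r2)/C) = asin(25/43) = 35.5487°
wrap1 = wrap2 = π + 2β = 251.0975°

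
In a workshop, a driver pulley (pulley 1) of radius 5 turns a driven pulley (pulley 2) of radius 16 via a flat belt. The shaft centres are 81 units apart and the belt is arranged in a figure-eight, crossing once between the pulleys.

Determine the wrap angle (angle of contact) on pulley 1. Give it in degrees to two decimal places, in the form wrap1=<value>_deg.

crossed belt: β = asin((r1+r2)/C) = asin(21/81) = 15.0261°
wrap1 = wrap2 = π + 2β = 210.0522°

wrap1=210.05_deg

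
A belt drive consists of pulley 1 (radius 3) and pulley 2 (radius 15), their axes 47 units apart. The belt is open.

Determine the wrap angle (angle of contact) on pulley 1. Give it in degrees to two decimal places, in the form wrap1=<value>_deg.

wrap1=150.42_deg

open belt: β = asin((r2−r1)/C) = asin(12/47) = 14.7925°
wrap1 = π − 2β = 150.4150°
wrap2 = π + 2β = 209.5850°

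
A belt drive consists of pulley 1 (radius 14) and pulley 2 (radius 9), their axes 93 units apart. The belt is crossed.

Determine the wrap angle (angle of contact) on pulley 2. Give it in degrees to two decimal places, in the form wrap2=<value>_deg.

wrap2=208.64_deg

crossed belt: β = asin((r1+r2)/C) = asin(23/93) = 14.3185°
wrap1 = wrap2 = π + 2β = 208.6370°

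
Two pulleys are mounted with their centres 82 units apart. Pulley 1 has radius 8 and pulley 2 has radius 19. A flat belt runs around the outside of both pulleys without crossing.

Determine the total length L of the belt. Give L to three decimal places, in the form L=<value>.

L=250.301

open belt: β = asin((r2−r1)/C) = asin(11/82) = 7.7093°
wrap1 = π − 2β = 164.5815°
wrap2 = π + 2β = 195.4185°
tangent length = C·cosβ = 81.2588
L = r1·wrap1 + r2·wrap2 + 2·C·cosβ = 8·2.8725 + 19·3.4107 + 2·81.2588 = 250.3008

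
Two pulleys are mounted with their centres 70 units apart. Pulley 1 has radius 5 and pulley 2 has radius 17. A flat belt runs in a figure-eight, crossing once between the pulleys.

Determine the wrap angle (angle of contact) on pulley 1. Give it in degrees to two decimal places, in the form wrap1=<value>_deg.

wrap1=216.64_deg

crossed belt: β = asin((r1+r2)/C) = asin(22/70) = 18.3177°
wrap1 = wrap2 = π + 2β = 216.6354°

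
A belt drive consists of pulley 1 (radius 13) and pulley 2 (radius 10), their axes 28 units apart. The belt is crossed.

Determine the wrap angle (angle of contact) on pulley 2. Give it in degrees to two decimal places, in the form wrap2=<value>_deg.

wrap2=290.46_deg

crossed belt: β = asin((r1+r2)/C) = asin(23/28) = 55.2281°
wrap1 = wrap2 = π + 2β = 290.4561°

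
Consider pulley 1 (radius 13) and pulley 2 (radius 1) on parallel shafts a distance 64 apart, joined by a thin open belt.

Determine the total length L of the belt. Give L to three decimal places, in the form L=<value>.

open belt: β = asin((r2−r1)/C) = asin(-12/64) = -10.8069°
wrap1 = π − 2β = 201.6138°
wrap2 = π + 2β = 158.3862°
tangent length = C·cosβ = 62.8649
L = r1·wrap1 + r2·wrap2 + 2·C·cosβ = 13·3.5188 + 1·2.7644 + 2·62.8649 = 174.2390

L=174.239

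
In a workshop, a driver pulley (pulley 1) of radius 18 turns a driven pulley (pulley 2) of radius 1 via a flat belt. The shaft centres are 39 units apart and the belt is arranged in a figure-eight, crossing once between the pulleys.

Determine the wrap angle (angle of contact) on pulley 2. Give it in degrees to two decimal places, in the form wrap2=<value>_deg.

crossed belt: β = asin((r1+r2)/C) = asin(19/39) = 29.1554°
wrap1 = wrap2 = π + 2β = 238.3107°

wrap2=238.31_deg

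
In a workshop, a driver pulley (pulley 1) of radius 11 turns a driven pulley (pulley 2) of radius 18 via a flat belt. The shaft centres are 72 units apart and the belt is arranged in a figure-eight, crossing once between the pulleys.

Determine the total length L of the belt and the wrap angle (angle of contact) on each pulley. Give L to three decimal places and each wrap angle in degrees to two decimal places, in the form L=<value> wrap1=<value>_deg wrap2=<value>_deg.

crossed belt: β = asin((r1+r2)/C) = asin(29/72) = 23.7519°
wrap1 = wrap2 = π + 2β = 227.5039°
tangent length = C·cosβ = 65.9014
L = (r1+r2)·wrap + 2·C·cosβ = 29·3.9707 + 2·65.9014 = 246.9530

L=246.953 wrap1=227.50_deg wrap2=227.50_deg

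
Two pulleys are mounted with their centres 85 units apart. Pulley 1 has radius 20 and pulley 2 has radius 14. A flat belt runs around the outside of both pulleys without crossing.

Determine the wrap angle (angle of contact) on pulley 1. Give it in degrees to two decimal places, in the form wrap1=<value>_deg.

wrap1=188.10_deg

open belt: β = asin((r2−r1)/C) = asin(-6/85) = -4.0478°
wrap1 = π − 2β = 188.0955°
wrap2 = π + 2β = 171.9045°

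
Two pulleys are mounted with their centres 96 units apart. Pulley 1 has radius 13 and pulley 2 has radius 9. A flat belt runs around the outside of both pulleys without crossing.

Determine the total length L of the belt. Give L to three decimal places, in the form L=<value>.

L=261.282

open belt: β = asin((r2−r1)/C) = asin(-4/96) = -2.3880°
wrap1 = π − 2β = 184.7760°
wrap2 = π + 2β = 175.2240°
tangent length = C·cosβ = 95.9166
L = r1·wrap1 + r2·wrap2 + 2·C·cosβ = 13·3.2250 + 9·3.0582 + 2·95.9166 = 261.2817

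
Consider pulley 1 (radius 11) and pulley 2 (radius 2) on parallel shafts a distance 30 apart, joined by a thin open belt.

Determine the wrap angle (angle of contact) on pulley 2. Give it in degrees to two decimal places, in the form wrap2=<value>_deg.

open belt: β = asin((r2−r1)/C) = asin(-9/30) = -17.4576°
wrap1 = π − 2β = 214.9152°
wrap2 = π + 2β = 145.0848°

wrap2=145.08_deg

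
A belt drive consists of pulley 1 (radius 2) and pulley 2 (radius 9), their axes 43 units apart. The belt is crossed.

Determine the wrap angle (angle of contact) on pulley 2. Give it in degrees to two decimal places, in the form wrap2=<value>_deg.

wrap2=209.64_deg

crossed belt: β = asin((r1+r2)/C) = asin(11/43) = 14.8218°
wrap1 = wrap2 = π + 2β = 209.6436°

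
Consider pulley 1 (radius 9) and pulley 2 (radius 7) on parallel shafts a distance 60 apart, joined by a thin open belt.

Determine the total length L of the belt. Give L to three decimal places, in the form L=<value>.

open belt: β = asin((r2−r1)/C) = asin(-2/60) = -1.9102°
wrap1 = π − 2β = 183.8204°
wrap2 = π + 2β = 176.1796°
tangent length = C·cosβ = 59.9667
L = r1·wrap1 + r2·wrap2 + 2·C·cosβ = 9·3.2083 + 7·3.0749 + 2·59.9667 = 170.3322

L=170.332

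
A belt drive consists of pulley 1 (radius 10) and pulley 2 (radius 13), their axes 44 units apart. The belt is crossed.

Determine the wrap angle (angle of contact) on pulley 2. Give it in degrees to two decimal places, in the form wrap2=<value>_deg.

wrap2=243.03_deg

crossed belt: β = asin((r1+r2)/C) = asin(23/44) = 31.5154°
wrap1 = wrap2 = π + 2β = 243.0307°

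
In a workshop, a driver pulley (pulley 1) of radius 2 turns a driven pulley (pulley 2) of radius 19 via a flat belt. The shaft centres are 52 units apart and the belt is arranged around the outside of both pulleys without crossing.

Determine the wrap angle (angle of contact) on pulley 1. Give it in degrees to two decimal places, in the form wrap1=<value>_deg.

open belt: β = asin((r2−r1)/C) = asin(17/52) = 19.0821°
wrap1 = π − 2β = 141.8358°
wrap2 = π + 2β = 218.1642°

wrap1=141.84_deg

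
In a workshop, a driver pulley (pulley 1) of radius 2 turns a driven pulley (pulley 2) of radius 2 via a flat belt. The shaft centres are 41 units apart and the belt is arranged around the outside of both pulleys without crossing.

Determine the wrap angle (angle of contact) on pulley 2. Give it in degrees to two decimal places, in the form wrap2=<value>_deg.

open belt: β = asin((r2−r1)/C) = asin(0/41) = 0.0000°
wrap1 = π − 2β = 180.0000°
wrap2 = π + 2β = 180.0000°

wrap2=180.00_deg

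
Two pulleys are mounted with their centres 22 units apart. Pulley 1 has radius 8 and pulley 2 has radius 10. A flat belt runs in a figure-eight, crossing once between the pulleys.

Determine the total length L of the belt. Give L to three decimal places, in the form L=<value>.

L=116.344

crossed belt: β = asin((r1+r2)/C) = asin(18/22) = 54.9032°
wrap1 = wrap2 = π + 2β = 289.8064°
tangent length = C·cosβ = 12.6491
L = (r1+r2)·wrap + 2·C·cosβ = 18·5.0581 + 2·12.6491 = 116.3436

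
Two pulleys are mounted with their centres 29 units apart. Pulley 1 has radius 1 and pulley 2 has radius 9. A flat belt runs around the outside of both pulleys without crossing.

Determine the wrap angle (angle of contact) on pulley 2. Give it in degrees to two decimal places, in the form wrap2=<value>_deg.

wrap2=212.03_deg

open belt: β = asin((r2−r1)/C) = asin(8/29) = 16.0134°
wrap1 = π − 2β = 147.9732°
wrap2 = π + 2β = 212.0268°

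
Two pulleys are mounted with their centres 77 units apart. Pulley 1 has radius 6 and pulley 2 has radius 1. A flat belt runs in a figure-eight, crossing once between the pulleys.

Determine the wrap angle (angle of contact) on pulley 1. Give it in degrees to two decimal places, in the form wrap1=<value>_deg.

crossed belt: β = asin((r1+r2)/C) = asin(7/77) = 5.2159°
wrap1 = wrap2 = π + 2β = 190.4318°

wrap1=190.43_deg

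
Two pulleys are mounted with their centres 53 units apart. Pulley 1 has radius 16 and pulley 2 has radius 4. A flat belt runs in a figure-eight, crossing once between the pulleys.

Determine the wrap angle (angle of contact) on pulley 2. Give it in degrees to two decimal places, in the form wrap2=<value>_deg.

crossed belt: β = asin((r1+r2)/C) = asin(20/53) = 22.1702°
wrap1 = wrap2 = π + 2β = 224.3403°

wrap2=224.34_deg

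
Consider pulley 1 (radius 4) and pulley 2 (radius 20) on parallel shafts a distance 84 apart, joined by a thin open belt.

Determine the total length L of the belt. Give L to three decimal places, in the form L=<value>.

L=246.455

open belt: β = asin((r2−r1)/C) = asin(16/84) = 10.9806°
wrap1 = π − 2β = 158.0388°
wrap2 = π + 2β = 201.9612°
tangent length = C·cosβ = 82.4621
L = r1·wrap1 + r2·wrap2 + 2·C·cosβ = 4·2.7583 + 20·3.5249 + 2·82.4621 = 246.4552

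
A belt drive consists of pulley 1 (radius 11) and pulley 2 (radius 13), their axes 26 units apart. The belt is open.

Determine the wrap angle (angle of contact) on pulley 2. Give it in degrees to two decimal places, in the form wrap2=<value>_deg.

wrap2=188.82_deg

open belt: β = asin((r2−r1)/C) = asin(2/26) = 4.4117°
wrap1 = π − 2β = 171.1765°
wrap2 = π + 2β = 188.8235°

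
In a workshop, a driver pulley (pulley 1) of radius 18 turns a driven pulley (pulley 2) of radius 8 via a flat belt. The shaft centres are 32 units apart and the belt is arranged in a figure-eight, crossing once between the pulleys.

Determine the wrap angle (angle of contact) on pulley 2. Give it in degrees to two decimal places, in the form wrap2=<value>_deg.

wrap2=288.68_deg

crossed belt: β = asin((r1+r2)/C) = asin(26/32) = 54.3409°
wrap1 = wrap2 = π + 2β = 288.6818°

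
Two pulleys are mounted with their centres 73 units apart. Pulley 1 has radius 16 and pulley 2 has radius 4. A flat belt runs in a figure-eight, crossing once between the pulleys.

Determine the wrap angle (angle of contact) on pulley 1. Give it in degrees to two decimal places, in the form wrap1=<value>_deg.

wrap1=211.80_deg

crossed belt: β = asin((r1+r2)/C) = asin(20/73) = 15.9008°
wrap1 = wrap2 = π + 2β = 211.8016°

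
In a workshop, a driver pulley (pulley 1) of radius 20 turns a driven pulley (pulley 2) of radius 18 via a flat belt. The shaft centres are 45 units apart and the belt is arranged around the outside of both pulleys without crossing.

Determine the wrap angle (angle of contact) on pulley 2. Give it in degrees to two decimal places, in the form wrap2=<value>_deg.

open belt: β = asin((r2−r1)/C) = asin(-2/45) = -2.5473°
wrap1 = π − 2β = 185.0946°
wrap2 = π + 2β = 174.9054°

wrap2=174.91_deg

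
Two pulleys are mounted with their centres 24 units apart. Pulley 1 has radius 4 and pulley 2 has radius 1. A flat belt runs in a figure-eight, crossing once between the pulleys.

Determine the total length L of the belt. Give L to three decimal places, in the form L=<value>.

crossed belt: β = asin((r1+r2)/C) = asin(5/24) = 12.0247°
wrap1 = wrap2 = π + 2β = 204.0494°
tangent length = C·cosβ = 23.4734
L = (r1+r2)·wrap + 2·C·cosβ = 5·3.5613 + 2·23.4734 = 64.7534

L=64.753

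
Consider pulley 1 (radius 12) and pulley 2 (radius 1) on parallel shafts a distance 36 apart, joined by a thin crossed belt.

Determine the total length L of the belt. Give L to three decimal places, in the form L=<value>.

L=117.588

crossed belt: β = asin((r1+r2)/C) = asin(13/36) = 21.1684°
wrap1 = wrap2 = π + 2β = 222.3369°
tangent length = C·cosβ = 33.5708
L = (r1+r2)·wrap + 2·C·cosβ = 13·3.8805 + 2·33.5708 = 117.5883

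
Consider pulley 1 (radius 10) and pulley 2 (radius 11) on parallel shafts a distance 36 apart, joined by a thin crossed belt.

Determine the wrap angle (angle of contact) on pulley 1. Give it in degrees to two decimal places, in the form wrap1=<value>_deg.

crossed belt: β = asin((r1+r2)/C) = asin(21/36) = 35.6853°
wrap1 = wrap2 = π + 2β = 251.3707°

wrap1=251.37_deg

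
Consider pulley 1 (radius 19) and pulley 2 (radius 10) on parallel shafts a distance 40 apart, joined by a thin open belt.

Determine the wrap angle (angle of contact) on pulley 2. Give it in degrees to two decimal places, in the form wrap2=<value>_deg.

open belt: β = asin((r2−r1)/C) = asin(-9/40) = -13.0029°
wrap1 = π − 2β = 206.0058°
wrap2 = π + 2β = 153.9942°

wrap2=153.99_deg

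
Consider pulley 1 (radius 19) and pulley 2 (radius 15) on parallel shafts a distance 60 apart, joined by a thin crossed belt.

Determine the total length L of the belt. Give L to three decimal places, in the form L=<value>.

L=246.655

crossed belt: β = asin((r1+r2)/C) = asin(34/60) = 34.5181°
wrap1 = wrap2 = π + 2β = 249.0362°
tangent length = C·cosβ = 49.4368
L = (r1+r2)·wrap + 2·C·cosβ = 34·4.3465 + 2·49.4368 = 246.6547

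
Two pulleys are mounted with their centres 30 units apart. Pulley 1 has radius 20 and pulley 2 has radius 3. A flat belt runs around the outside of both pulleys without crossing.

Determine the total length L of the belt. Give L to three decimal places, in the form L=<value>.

open belt: β = asin((r2−r1)/C) = asin(-17/30) = -34.5181°
wrap1 = π − 2β = 249.0362°
wrap2 = π + 2β = 110.9638°
tangent length = C·cosβ = 24.7184
L = r1·wrap1 + r2·wrap2 + 2·C·cosβ = 20·4.3465 + 3·1.9367 + 2·24.7184 = 142.1769

L=142.177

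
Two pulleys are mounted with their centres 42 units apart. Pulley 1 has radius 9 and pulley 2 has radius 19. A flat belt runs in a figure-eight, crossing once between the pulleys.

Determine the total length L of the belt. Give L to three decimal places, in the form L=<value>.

L=191.439

crossed belt: β = asin((r1+r2)/C) = asin(28/42) = 41.8103°
wrap1 = wrap2 = π + 2β = 263.6206°
tangent length = C·cosβ = 31.3050
L = (r1+r2)·wrap + 2·C·cosβ = 28·4.6010 + 2·31.3050 = 191.4392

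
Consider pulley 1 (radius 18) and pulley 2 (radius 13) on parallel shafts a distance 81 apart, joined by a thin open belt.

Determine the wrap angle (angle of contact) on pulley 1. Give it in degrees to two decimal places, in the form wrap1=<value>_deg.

open belt: β = asin((r2−r1)/C) = asin(-5/81) = -3.5390°
wrap1 = π − 2β = 187.0781°
wrap2 = π + 2β = 172.9219°

wrap1=187.08_deg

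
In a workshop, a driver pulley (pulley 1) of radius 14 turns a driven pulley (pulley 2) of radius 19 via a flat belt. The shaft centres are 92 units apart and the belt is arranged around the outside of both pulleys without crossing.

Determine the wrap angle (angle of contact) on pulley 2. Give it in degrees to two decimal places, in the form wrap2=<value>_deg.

wrap2=186.23_deg

open belt: β = asin((r2−r1)/C) = asin(5/92) = 3.1154°
wrap1 = π − 2β = 173.7691°
wrap2 = π + 2β = 186.2309°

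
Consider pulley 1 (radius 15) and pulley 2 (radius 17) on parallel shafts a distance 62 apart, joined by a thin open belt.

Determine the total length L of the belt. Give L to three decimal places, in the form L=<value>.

open belt: β = asin((r2−r1)/C) = asin(2/62) = 1.8486°
wrap1 = π − 2β = 176.3029°
wrap2 = π + 2β = 183.6971°
tangent length = C·cosβ = 61.9677
L = r1·wrap1 + r2·wrap2 + 2·C·cosβ = 15·3.0771 + 17·3.2061 + 2·61.9677 = 224.5955

L=224.595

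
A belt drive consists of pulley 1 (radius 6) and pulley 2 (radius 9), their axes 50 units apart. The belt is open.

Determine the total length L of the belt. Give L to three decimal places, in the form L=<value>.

open belt: β = asin((r2−r1)/C) = asin(3/50) = 3.4398°
wrap1 = π − 2β = 173.1204°
wrap2 = π + 2β = 186.8796°
tangent length = C·cosβ = 49.9099
L = r1·wrap1 + r2·wrap2 + 2·C·cosβ = 6·3.0215 + 9·3.2617 + 2·49.9099 = 147.3039

L=147.304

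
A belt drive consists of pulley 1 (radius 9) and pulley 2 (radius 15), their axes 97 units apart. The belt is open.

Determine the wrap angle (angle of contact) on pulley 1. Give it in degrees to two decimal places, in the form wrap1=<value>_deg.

wrap1=172.91_deg

open belt: β = asin((r2−r1)/C) = asin(6/97) = 3.5463°
wrap1 = π − 2β = 172.9073°
wrap2 = π + 2β = 187.0927°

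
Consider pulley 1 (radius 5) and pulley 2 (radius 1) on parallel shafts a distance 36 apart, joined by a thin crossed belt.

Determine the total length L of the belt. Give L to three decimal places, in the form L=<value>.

L=91.852

crossed belt: β = asin((r1+r2)/C) = asin(6/36) = 9.5941°
wrap1 = wrap2 = π + 2β = 199.1881°
tangent length = C·cosβ = 35.4965
L = (r1+r2)·wrap + 2·C·cosβ = 6·3.4765 + 2·35.4965 = 91.8519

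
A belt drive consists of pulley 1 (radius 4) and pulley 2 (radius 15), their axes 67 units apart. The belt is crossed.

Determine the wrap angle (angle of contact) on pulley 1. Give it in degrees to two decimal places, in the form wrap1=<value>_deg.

wrap1=212.95_deg

crossed belt: β = asin((r1+r2)/C) = asin(19/67) = 16.4741°
wrap1 = wrap2 = π + 2β = 212.9482°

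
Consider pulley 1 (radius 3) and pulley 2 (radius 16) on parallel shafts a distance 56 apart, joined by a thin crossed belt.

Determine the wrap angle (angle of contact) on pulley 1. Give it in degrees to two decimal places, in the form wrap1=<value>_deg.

crossed belt: β = asin((r1+r2)/C) = asin(19/56) = 19.8334°
wrap1 = wrap2 = π + 2β = 219.6667°

wrap1=219.67_deg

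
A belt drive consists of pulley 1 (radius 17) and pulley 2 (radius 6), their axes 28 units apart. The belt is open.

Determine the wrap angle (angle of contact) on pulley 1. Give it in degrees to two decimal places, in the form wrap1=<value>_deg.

open belt: β = asin((r2−r1)/C) = asin(-11/28) = -23.1324°
wrap1 = π − 2β = 226.2648°
wrap2 = π + 2β = 133.7352°

wrap1=226.26_deg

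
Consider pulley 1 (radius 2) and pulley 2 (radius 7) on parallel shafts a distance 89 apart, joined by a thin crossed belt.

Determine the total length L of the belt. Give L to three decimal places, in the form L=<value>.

L=207.185

crossed belt: β = asin((r1+r2)/C) = asin(9/89) = 5.8039°
wrap1 = wrap2 = π + 2β = 191.6078°
tangent length = C·cosβ = 88.5438
L = (r1+r2)·wrap + 2·C·cosβ = 9·3.3442 + 2·88.5438 = 207.1852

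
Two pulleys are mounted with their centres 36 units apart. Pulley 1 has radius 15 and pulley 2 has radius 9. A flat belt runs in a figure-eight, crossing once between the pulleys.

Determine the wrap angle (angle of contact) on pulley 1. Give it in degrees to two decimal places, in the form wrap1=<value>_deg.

crossed belt: β = asin((r1+r2)/C) = asin(24/36) = 41.8103°
wrap1 = wrap2 = π + 2β = 263.6206°

wrap1=263.62_deg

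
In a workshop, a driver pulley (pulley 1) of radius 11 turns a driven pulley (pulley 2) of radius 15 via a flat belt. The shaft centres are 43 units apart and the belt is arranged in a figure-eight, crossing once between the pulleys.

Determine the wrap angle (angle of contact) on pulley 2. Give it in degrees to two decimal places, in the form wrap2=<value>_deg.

wrap2=254.41_deg

crossed belt: β = asin((r1+r2)/C) = asin(26/43) = 37.2037°
wrap1 = wrap2 = π + 2β = 254.4075°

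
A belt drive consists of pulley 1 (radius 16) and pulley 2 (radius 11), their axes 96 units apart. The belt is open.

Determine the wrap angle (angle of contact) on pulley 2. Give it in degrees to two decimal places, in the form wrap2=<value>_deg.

open belt: β = asin((r2−r1)/C) = asin(-5/96) = -2.9855°
wrap1 = π − 2β = 185.9710°
wrap2 = π + 2β = 174.0290°

wrap2=174.03_deg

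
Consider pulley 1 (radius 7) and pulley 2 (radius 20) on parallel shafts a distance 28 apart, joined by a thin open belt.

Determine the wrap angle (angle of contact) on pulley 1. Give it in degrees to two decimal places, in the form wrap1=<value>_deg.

open belt: β = asin((r2−r1)/C) = asin(13/28) = 27.6640°
wrap1 = π − 2β = 124.6720°
wrap2 = π + 2β = 235.3280°

wrap1=124.67_deg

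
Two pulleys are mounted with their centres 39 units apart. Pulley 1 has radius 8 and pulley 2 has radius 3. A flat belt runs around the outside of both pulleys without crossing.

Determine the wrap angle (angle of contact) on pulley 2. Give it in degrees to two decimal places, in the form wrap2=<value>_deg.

wrap2=165.27_deg

open belt: β = asin((r2−r1)/C) = asin(-5/39) = -7.3659°
wrap1 = π − 2β = 194.7318°
wrap2 = π + 2β = 165.2682°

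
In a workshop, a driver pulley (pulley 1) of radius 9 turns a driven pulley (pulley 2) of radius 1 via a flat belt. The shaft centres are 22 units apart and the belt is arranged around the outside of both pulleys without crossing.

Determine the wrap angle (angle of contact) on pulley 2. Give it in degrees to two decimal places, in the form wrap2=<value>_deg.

open belt: β = asin((r2−r1)/C) = asin(-8/22) = -21.3237°
wrap1 = π − 2β = 222.6474°
wrap2 = π + 2β = 137.3526°

wrap2=137.35_deg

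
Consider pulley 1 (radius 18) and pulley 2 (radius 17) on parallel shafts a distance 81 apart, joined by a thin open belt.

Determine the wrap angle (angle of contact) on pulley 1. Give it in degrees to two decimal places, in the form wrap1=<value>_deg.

wrap1=181.41_deg

open belt: β = asin((r2−r1)/C) = asin(-1/81) = -0.7074°
wrap1 = π − 2β = 181.4147°
wrap2 = π + 2β = 178.5853°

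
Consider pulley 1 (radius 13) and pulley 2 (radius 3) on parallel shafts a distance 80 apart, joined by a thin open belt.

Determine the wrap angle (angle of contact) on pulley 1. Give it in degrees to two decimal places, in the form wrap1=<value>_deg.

open belt: β = asin((r2−r1)/C) = asin(-10/80) = -7.1808°
wrap1 = π − 2β = 194.3615°
wrap2 = π + 2β = 165.6385°

wrap1=194.36_deg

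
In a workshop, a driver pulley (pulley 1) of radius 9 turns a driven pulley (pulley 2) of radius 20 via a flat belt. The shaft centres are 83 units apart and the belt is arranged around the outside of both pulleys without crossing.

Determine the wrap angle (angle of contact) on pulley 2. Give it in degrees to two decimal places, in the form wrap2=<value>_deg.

wrap2=195.23_deg

open belt: β = asin((r2−r1)/C) = asin(11/83) = 7.6158°
wrap1 = π − 2β = 164.7684°
wrap2 = π + 2β = 195.2316°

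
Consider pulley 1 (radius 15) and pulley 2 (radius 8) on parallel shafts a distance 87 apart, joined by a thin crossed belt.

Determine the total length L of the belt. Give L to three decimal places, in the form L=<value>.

crossed belt: β = asin((r1+r2)/C) = asin(23/87) = 15.3294°
wrap1 = wrap2 = π + 2β = 210.6588°
tangent length = C·cosβ = 83.9047
L = (r1+r2)·wrap + 2·C·cosβ = 23·3.6767 + 2·83.9047 = 252.3733

L=252.373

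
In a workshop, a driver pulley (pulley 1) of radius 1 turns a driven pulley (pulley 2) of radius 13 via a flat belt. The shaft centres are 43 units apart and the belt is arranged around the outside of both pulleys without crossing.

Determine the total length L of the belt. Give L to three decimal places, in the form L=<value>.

L=133.353

open belt: β = asin((r2−r1)/C) = asin(12/43) = 16.2047°
wrap1 = π − 2β = 147.5906°
wrap2 = π + 2β = 212.4094°
tangent length = C·cosβ = 41.2916
L = r1·wrap1 + r2·wrap2 + 2·C·cosβ = 1·2.5759 + 13·3.7072 + 2·41.2916 = 133.3534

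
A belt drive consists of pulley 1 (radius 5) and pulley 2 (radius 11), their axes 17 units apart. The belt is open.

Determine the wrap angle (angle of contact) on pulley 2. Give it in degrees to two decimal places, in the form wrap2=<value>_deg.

wrap2=221.33_deg

open belt: β = asin((r2−r1)/C) = asin(6/17) = 20.6673°
wrap1 = π − 2β = 138.6654°
wrap2 = π + 2β = 221.3346°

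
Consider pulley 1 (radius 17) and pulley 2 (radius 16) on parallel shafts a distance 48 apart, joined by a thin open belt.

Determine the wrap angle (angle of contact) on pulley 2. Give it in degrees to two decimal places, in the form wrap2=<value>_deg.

wrap2=177.61_deg

open belt: β = asin((r2−r1)/C) = asin(-1/48) = -1.1937°
wrap1 = π − 2β = 182.3875°
wrap2 = π + 2β = 177.6125°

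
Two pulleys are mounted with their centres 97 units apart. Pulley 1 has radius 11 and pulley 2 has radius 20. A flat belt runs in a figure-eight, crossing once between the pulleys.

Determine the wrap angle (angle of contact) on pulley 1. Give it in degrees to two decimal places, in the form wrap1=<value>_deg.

crossed belt: β = asin((r1+r2)/C) = asin(31/97) = 18.6380°
wrap1 = wrap2 = π + 2β = 217.2760°

wrap1=217.28_deg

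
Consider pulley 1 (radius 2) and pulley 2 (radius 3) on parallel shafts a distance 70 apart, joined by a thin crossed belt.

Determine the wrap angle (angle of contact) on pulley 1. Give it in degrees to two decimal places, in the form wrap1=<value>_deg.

crossed belt: β = asin((r1+r2)/C) = asin(5/70) = 4.0960°
wrap1 = wrap2 = π + 2β = 188.1921°

wrap1=188.19_deg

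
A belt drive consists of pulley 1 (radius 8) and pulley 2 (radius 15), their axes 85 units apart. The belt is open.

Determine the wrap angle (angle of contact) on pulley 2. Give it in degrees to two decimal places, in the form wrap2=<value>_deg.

wrap2=189.45_deg

open belt: β = asin((r2−r1)/C) = asin(7/85) = 4.7238°
wrap1 = π − 2β = 170.5523°
wrap2 = π + 2β = 189.4477°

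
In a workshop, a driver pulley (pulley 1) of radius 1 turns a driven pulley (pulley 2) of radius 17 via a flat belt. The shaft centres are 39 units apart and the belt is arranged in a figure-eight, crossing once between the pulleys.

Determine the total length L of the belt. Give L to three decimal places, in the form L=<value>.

crossed belt: β = asin((r1+r2)/C) = asin(18/39) = 27.4864°
wrap1 = wrap2 = π + 2β = 234.9729°
tangent length = C·cosβ = 34.5977
L = (r1+r2)·wrap + 2·C·cosβ = 18·4.1010 + 2·34.5977 = 143.0143

L=143.014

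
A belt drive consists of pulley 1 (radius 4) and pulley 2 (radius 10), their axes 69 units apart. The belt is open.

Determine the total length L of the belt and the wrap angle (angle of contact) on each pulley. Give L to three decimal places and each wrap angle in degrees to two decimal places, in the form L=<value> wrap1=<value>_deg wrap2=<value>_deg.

open belt: β = asin((r2−r1)/C) = asin(6/69) = 4.9885°
wrap1 = π − 2β = 170.0229°
wrap2 = π + 2β = 189.9771°
tangent length = C·cosβ = 68.7386
L = r1·wrap1 + r2·wrap2 + 2·C·cosβ = 4·2.9675 + 10·3.3157 + 2·68.7386 = 182.5044

L=182.504 wrap1=170.02_deg wrap2=189.98_deg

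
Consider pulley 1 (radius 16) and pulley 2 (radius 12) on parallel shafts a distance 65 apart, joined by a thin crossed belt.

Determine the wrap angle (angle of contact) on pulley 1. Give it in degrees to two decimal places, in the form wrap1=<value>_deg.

wrap1=231.03_deg

crossed belt: β = asin((r1+r2)/C) = asin(28/65) = 25.5164°
wrap1 = wrap2 = π + 2β = 231.0328°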